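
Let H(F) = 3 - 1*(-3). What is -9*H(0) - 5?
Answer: -59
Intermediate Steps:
H(F) = 6 (H(F) = 3 + 3 = 6)
-9*H(0) - 5 = -9*6 - 5 = -54 - 5 = -59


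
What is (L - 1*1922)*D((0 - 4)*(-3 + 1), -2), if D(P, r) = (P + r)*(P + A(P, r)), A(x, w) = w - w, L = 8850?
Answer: 332544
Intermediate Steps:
A(x, w) = 0
D(P, r) = P*(P + r) (D(P, r) = (P + r)*(P + 0) = (P + r)*P = P*(P + r))
(L - 1*1922)*D((0 - 4)*(-3 + 1), -2) = (8850 - 1*1922)*(((0 - 4)*(-3 + 1))*((0 - 4)*(-3 + 1) - 2)) = (8850 - 1922)*((-4*(-2))*(-4*(-2) - 2)) = 6928*(8*(8 - 2)) = 6928*(8*6) = 6928*48 = 332544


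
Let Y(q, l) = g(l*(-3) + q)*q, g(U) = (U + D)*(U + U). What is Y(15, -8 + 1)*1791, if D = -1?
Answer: 67699800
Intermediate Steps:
g(U) = 2*U*(-1 + U) (g(U) = (U - 1)*(U + U) = (-1 + U)*(2*U) = 2*U*(-1 + U))
Y(q, l) = 2*q*(q - 3*l)*(-1 + q - 3*l) (Y(q, l) = (2*(l*(-3) + q)*(-1 + (l*(-3) + q)))*q = (2*(-3*l + q)*(-1 + (-3*l + q)))*q = (2*(q - 3*l)*(-1 + (q - 3*l)))*q = (2*(q - 3*l)*(-1 + q - 3*l))*q = 2*q*(q - 3*l)*(-1 + q - 3*l))
Y(15, -8 + 1)*1791 = (2*15*(-1*15 + 3*(-8 + 1))*(1 - 1*15 + 3*(-8 + 1)))*1791 = (2*15*(-15 + 3*(-7))*(1 - 15 + 3*(-7)))*1791 = (2*15*(-15 - 21)*(1 - 15 - 21))*1791 = (2*15*(-36)*(-35))*1791 = 37800*1791 = 67699800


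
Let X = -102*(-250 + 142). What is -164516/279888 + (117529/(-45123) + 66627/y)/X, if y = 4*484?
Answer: -17551479848867/30007421668224 ≈ -0.58490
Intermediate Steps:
X = 11016 (X = -102*(-108) = 11016)
y = 1936
-164516/279888 + (117529/(-45123) + 66627/y)/X = -164516/279888 + (117529/(-45123) + 66627/1936)/11016 = -164516*1/279888 + (117529*(-1/45123) + 66627*(1/1936))*(1/11016) = -41129/69972 + (-117529/45123 + 6057/176)*(1/11016) = -41129/69972 + (252624907/7941648)*(1/11016) = -41129/69972 + 252624907/87485194368 = -17551479848867/30007421668224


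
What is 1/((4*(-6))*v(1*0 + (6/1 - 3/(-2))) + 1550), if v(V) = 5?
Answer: 1/1430 ≈ 0.00069930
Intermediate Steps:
1/((4*(-6))*v(1*0 + (6/1 - 3/(-2))) + 1550) = 1/((4*(-6))*5 + 1550) = 1/(-24*5 + 1550) = 1/(-120 + 1550) = 1/1430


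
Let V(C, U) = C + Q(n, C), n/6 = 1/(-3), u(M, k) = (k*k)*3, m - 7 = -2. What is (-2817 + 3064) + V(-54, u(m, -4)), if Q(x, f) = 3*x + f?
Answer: 133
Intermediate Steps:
m = 5 (m = 7 - 2 = 5)
u(M, k) = 3*k² (u(M, k) = k²*3 = 3*k²)
n = -2 (n = 6*(1/(-3)) = 6*(1*(-⅓)) = 6*(-⅓) = -2)
Q(x, f) = f + 3*x
V(C, U) = -6 + 2*C (V(C, U) = C + (C + 3*(-2)) = C + (C - 6) = C + (-6 + C) = -6 + 2*C)
(-2817 + 3064) + V(-54, u(m, -4)) = (-2817 + 3064) + (-6 + 2*(-54)) = 247 + (-6 - 108) = 247 - 114 = 133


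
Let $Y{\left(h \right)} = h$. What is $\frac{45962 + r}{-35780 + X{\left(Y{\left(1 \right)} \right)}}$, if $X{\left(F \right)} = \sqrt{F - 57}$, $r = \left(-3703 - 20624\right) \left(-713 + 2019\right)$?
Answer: $\frac{141890509750}{160026057} + \frac{7931275 i \sqrt{14}}{160026057} \approx 886.67 + 0.18545 i$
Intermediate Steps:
$r = -31771062$ ($r = \left(-24327\right) 1306 = -31771062$)
$X{\left(F \right)} = \sqrt{-57 + F}$
$\frac{45962 + r}{-35780 + X{\left(Y{\left(1 \right)} \right)}} = \frac{45962 - 31771062}{-35780 + \sqrt{-57 + 1}} = - \frac{31725100}{-35780 + \sqrt{-56}} = - \frac{31725100}{-35780 + 2 i \sqrt{14}}$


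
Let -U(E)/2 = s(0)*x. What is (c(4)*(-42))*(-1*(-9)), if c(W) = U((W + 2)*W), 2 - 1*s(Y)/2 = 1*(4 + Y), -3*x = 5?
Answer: 5040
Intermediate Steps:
x = -5/3 (x = -1/3*5 = -5/3 ≈ -1.6667)
s(Y) = -4 - 2*Y (s(Y) = 4 - 2*(4 + Y) = 4 + (-8 - 2*Y) = -4 - 2*Y)
U(E) = -40/3 (U(E) = -2*(-4 - 2*0)*(-5)/3 = -2*(-4 + 0)*(-5)/3 = -(-8)*(-5)/3 = -2*20/3 = -40/3)
c(W) = -40/3
(c(4)*(-42))*(-1*(-9)) = (-40/3*(-42))*(-1*(-9)) = 560*9 = 5040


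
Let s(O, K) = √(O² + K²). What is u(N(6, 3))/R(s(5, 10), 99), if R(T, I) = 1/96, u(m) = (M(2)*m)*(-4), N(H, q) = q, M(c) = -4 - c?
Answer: 6912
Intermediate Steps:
s(O, K) = √(K² + O²)
u(m) = 24*m (u(m) = ((-4 - 1*2)*m)*(-4) = ((-4 - 2)*m)*(-4) = -6*m*(-4) = 24*m)
R(T, I) = 1/96
u(N(6, 3))/R(s(5, 10), 99) = (24*3)/(1/96) = 72*96 = 6912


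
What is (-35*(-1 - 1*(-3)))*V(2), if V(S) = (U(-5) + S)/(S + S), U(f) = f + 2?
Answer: 35/2 ≈ 17.500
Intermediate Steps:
U(f) = 2 + f
V(S) = (-3 + S)/(2*S) (V(S) = ((2 - 5) + S)/(S + S) = (-3 + S)/((2*S)) = (-3 + S)*(1/(2*S)) = (-3 + S)/(2*S))
(-35*(-1 - 1*(-3)))*V(2) = (-35*(-1 - 1*(-3)))*((1/2)*(-3 + 2)/2) = (-35*(-1 + 3))*((1/2)*(1/2)*(-1)) = -35*2*(-1/4) = -70*(-1/4) = 35/2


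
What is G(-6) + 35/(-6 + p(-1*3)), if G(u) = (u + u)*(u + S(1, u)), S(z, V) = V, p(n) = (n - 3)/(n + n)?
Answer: 137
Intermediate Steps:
p(n) = (-3 + n)/(2*n) (p(n) = (-3 + n)/((2*n)) = (-3 + n)*(1/(2*n)) = (-3 + n)/(2*n))
G(u) = 4*u² (G(u) = (u + u)*(u + u) = (2*u)*(2*u) = 4*u²)
G(-6) + 35/(-6 + p(-1*3)) = 4*(-6)² + 35/(-6 + (-3 - 1*3)/(2*((-1*3)))) = 4*36 + 35/(-6 + (½)*(-3 - 3)/(-3)) = 144 + 35/(-6 + (½)*(-⅓)*(-6)) = 144 + 35/(-6 + 1) = 144 + 35/(-5) = 144 + 35*(-⅕) = 144 - 7 = 137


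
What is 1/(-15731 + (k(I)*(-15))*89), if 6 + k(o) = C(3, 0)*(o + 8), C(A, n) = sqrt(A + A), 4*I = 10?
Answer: 2206/319807999 - 4005*sqrt(6)/319807999 ≈ -2.3777e-5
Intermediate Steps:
I = 5/2 (I = (1/4)*10 = 5/2 ≈ 2.5000)
C(A, n) = sqrt(2)*sqrt(A) (C(A, n) = sqrt(2*A) = sqrt(2)*sqrt(A))
k(o) = -6 + sqrt(6)*(8 + o) (k(o) = -6 + (sqrt(2)*sqrt(3))*(o + 8) = -6 + sqrt(6)*(8 + o))
1/(-15731 + (k(I)*(-15))*89) = 1/(-15731 + ((-6 + 8*sqrt(6) + 5*sqrt(6)/2)*(-15))*89) = 1/(-15731 + ((-6 + 21*sqrt(6)/2)*(-15))*89) = 1/(-15731 + (90 - 315*sqrt(6)/2)*89) = 1/(-15731 + (8010 - 28035*sqrt(6)/2)) = 1/(-7721 - 28035*sqrt(6)/2)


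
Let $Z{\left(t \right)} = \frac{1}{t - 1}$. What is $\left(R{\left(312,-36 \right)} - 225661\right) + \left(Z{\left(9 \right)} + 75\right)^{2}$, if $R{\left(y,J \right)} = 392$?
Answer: $- \frac{14056015}{64} \approx -2.1963 \cdot 10^{5}$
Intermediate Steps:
$Z{\left(t \right)} = \frac{1}{-1 + t}$
$\left(R{\left(312,-36 \right)} - 225661\right) + \left(Z{\left(9 \right)} + 75\right)^{2} = \left(392 - 225661\right) + \left(\frac{1}{-1 + 9} + 75\right)^{2} = -225269 + \left(\frac{1}{8} + 75\right)^{2} = -225269 + \left(\frac{601}{8}\right)^{2} = -225269 + \frac{361201}{64} = - \frac{14056015}{64}$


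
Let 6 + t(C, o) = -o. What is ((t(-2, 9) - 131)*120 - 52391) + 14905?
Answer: -55006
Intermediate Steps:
t(C, o) = -6 - o
((t(-2, 9) - 131)*120 - 52391) + 14905 = (((-6 - 1*9) - 131)*120 - 52391) + 14905 = (((-6 - 9) - 131)*120 - 52391) + 14905 = ((-15 - 131)*120 - 52391) + 14905 = (-146*120 - 52391) + 14905 = (-17520 - 52391) + 14905 = -69911 + 14905 = -55006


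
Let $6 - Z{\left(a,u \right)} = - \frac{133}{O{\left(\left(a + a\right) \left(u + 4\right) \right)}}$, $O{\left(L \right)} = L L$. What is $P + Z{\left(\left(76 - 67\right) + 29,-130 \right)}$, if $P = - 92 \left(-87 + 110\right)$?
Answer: $- \frac{1454785919}{689472} \approx -2110.0$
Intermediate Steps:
$O{\left(L \right)} = L^{2}$
$P = -2116$ ($P = \left(-92\right) 23 = -2116$)
$Z{\left(a,u \right)} = 6 + \frac{133}{4 a^{2} \left(4 + u\right)^{2}}$ ($Z{\left(a,u \right)} = 6 - - \frac{133}{\left(\left(a + a\right) \left(u + 4\right)\right)^{2}} = 6 - - \frac{133}{\left(2 a \left(4 + u\right)\right)^{2}} = 6 - - \frac{133}{4 a^{2} \left(4 + u\right)^{2}} = 6 + \frac{133}{4 a^{2} \left(4 + u\right)^{2}}$)
$P + Z{\left(\left(76 - 67\right) + 29,-130 \right)} = -2116 + \left(6 + \frac{133}{4 \left(\left(76 - 67\right) + 29\right)^{2} \left(4 - 130\right)^{2}}\right) = -2116 + \left(6 + \frac{133}{4 \left(9 + 29\right)^{2} \cdot 15876}\right) = -2116 + \left(6 + \frac{133}{4} \cdot \frac{1}{1444} \cdot \frac{1}{15876}\right) = -2116 + \left(6 + \frac{1}{689472}\right) = -2116 + \frac{4136833}{689472} = - \frac{1454785919}{689472}$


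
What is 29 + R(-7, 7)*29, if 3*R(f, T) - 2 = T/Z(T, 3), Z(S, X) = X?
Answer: 638/9 ≈ 70.889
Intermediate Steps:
R(f, T) = 2/3 + T/9 (R(f, T) = 2/3 + (T/3)/3 = 2/3 + T/9)
29 + R(-7, 7)*29 = 29 + (2/3 + (1/9)*7)*29 = 29 + (2/3 + 7/9)*29 = 29 + (13/9)*29 = 29 + 377/9 = 638/9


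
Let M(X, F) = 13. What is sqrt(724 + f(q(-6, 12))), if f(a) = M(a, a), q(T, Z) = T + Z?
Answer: sqrt(737) ≈ 27.148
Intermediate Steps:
f(a) = 13
sqrt(724 + f(q(-6, 12))) = sqrt(724 + 13) = sqrt(737)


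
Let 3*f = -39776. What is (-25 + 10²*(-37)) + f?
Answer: -50951/3 ≈ -16984.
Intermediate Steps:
f = -39776/3 (f = (⅓)*(-39776) = -39776/3 ≈ -13259.)
(-25 + 10²*(-37)) + f = (-25 + 10²*(-37)) - 39776/3 = (-25 + 100*(-37)) - 39776/3 = (-25 - 3700) - 39776/3 = -3725 - 39776/3 = -50951/3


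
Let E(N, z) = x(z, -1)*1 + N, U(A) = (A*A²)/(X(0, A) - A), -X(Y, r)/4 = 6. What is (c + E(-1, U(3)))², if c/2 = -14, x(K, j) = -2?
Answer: 961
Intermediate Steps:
c = -28 (c = 2*(-14) = -28)
X(Y, r) = -24 (X(Y, r) = -4*6 = -24)
U(A) = A³/(-24 - A) (U(A) = (A*A²)/(-24 - A) = A³/(-24 - A))
E(N, z) = -2 + N (E(N, z) = -2*1 + N = -2 + N)
(c + E(-1, U(3)))² = (-28 + (-2 - 1))² = (-28 - 3)² = (-31)² = 961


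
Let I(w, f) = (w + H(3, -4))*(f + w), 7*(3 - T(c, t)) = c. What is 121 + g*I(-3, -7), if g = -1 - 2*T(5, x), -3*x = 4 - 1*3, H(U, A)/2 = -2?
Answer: -269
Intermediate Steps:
H(U, A) = -4 (H(U, A) = 2*(-2) = -4)
x = -⅓ (x = -(4 - 1*3)/3 = -(4 - 3)/3 = -⅓*1 = -⅓ ≈ -0.33333)
T(c, t) = 3 - c/7
I(w, f) = (-4 + w)*(f + w) (I(w, f) = (w - 4)*(f + w) = (-4 + w)*(f + w))
g = -39/7 (g = -1 - 2*(3 - ⅐*5) = -1 - 2*(3 - 5/7) = -1 - 2*16/7 = -1 - 32/7 = -39/7 ≈ -5.5714)
121 + g*I(-3, -7) = 121 - 39*((-3)² - 4*(-7) - 4*(-3) - 7*(-3))/7 = 121 - 39*(9 + 28 + 12 + 21)/7 = 121 - 39/7*70 = 121 - 390 = -269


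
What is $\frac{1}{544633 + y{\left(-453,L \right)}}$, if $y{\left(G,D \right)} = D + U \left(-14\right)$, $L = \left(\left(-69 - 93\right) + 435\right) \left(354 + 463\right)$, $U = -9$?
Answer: $\frac{1}{767800} \approx 1.3024 \cdot 10^{-6}$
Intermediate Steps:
$L = 223041$ ($L = \left(-162 + 435\right) 817 = 273 \cdot 817 = 223041$)
$y{\left(G,D \right)} = 126 + D$ ($y{\left(G,D \right)} = D - -126 = D + 126 = 126 + D$)
$\frac{1}{544633 + y{\left(-453,L \right)}} = \frac{1}{544633 + \left(126 + 223041\right)} = \frac{1}{544633 + 223167} = \frac{1}{767800}$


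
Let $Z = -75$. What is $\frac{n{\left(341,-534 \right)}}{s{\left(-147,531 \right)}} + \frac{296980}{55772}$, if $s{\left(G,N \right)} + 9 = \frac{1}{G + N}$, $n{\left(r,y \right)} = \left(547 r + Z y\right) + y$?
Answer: $- \frac{1210003022341}{48173065} \approx -25118.0$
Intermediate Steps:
$n{\left(r,y \right)} = - 74 y + 547 r$ ($n{\left(r,y \right)} = \left(547 r - 75 y\right) + y = \left(- 75 y + 547 r\right) + y = - 74 y + 547 r$)
$s{\left(G,N \right)} = -9 + \frac{1}{G + N}$
$\frac{n{\left(341,-534 \right)}}{s{\left(-147,531 \right)}} + \frac{296980}{55772} = \frac{\left(-74\right) \left(-534\right) + 547 \cdot 341}{\frac{1}{-147 + 531} \left(1 - -1323 - 4779\right)} + \frac{296980}{55772} = \frac{39516 + 186527}{\frac{1}{384} \left(1 + 1323 - 4779\right)} + 296980 \cdot \frac{1}{55772} = \frac{226043}{\frac{1}{384} \left(-3455\right)} + \frac{74245}{13943} = \frac{226043}{- \frac{3455}{384}} + \frac{74245}{13943} = 226043 \left(- \frac{384}{3455}\right) + \frac{74245}{13943} = - \frac{86800512}{3455} + \frac{74245}{13943} = - \frac{1210003022341}{48173065}$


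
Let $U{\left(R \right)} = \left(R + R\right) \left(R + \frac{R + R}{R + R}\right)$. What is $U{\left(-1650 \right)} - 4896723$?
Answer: $544977$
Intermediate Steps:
$U{\left(R \right)} = 2 R \left(1 + R\right)$ ($U{\left(R \right)} = 2 R \left(R + \frac{2 R}{2 R}\right) = 2 R \left(R + 2 R \frac{1}{2 R}\right) = 2 R \left(R + 1\right) = 2 R \left(1 + R\right)$)
$U{\left(-1650 \right)} - 4896723 = 2 \left(-1650\right) \left(1 - 1650\right) - 4896723 = 2 \left(-1650\right) \left(-1649\right) - 4896723 = 5441700 - 4896723 = 544977$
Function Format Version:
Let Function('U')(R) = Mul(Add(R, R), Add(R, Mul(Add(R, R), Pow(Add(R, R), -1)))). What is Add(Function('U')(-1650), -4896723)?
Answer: 544977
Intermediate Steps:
Function('U')(R) = Mul(2, R, Add(1, R)) (Function('U')(R) = Mul(Mul(2, R), Add(R, Mul(Mul(2, R), Pow(Mul(2, R), -1)))) = Mul(Mul(2, R), Add(R, Mul(Mul(2, R), Mul(Rational(1, 2), Pow(R, -1))))) = Mul(Mul(2, R), Add(R, 1)) = Mul(Mul(2, R), Add(1, R)) = Mul(2, R, Add(1, R)))
Add(Function('U')(-1650), -4896723) = Add(Mul(2, -1650, Add(1, -1650)), -4896723) = Add(Mul(2, -1650, -1649), -4896723) = Add(5441700, -4896723) = 544977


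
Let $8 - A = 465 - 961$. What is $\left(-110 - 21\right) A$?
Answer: $-66024$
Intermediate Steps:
$A = 504$ ($A = 8 - \left(465 - 961\right) = 8 - -496 = 8 + 496 = 504$)
$\left(-110 - 21\right) A = \left(-110 - 21\right) 504 = \left(-131\right) 504 = -66024$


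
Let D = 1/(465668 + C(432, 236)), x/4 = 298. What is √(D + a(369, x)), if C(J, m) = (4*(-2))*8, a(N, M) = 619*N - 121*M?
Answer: √4562230003297917/232802 ≈ 290.14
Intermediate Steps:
x = 1192 (x = 4*298 = 1192)
a(N, M) = -121*M + 619*N
C(J, m) = -64 (C(J, m) = -8*8 = -64)
D = 1/465604 (D = 1/(465668 - 64) = 1/465604 ≈ 2.1477e-6)
√(D + a(369, x)) = √(1/465604 + (-121*1192 + 619*369)) = √(1/465604 + (-144232 + 228411)) = √(1/465604 + 84179) = √(39194079117/465604) = √4562230003297917/232802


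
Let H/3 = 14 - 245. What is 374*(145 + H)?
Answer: -204952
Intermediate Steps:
H = -693 (H = 3*(14 - 245) = 3*(-231) = -693)
374*(145 + H) = 374*(145 - 693) = 374*(-548) = -204952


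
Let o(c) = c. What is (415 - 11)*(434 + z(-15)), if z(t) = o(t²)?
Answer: 266236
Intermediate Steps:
z(t) = t²
(415 - 11)*(434 + z(-15)) = (415 - 11)*(434 + (-15)²) = 404*(434 + 225) = 404*659 = 266236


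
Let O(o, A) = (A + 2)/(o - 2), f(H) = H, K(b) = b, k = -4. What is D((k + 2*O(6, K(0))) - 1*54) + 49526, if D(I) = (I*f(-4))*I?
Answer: 36530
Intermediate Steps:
O(o, A) = (2 + A)/(-2 + o)
D(I) = -4*I² (D(I) = (I*(-4))*I = (-4*I)*I = -4*I²)
D((k + 2*O(6, K(0))) - 1*54) + 49526 = -4*((-4 + 2*((2 + 0)/(-2 + 6))) - 1*54)² + 49526 = -4*((-4 + 2*(2/4)) - 54)² + 49526 = -4*((-4 + 2*((¼)*2)) - 54)² + 49526 = -4*((-4 + 2*(½)) - 54)² + 49526 = -4*((-4 + 1) - 54)² + 49526 = -4*(-3 - 54)² + 49526 = -4*(-57)² + 49526 = -4*3249 + 49526 = -12996 + 49526 = 36530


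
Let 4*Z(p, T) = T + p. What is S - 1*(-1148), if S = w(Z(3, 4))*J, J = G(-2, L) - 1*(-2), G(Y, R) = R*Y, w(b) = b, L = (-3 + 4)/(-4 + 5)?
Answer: 1148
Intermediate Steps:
Z(p, T) = T/4 + p/4 (Z(p, T) = (T + p)/4 = T/4 + p/4)
L = 1 (L = 1/1 = 1*1 = 1)
J = 0 (J = 1*(-2) - 1*(-2) = -2 + 2 = 0)
S = 0 (S = ((1/4)*4 + (1/4)*3)*0 = (1 + 3/4)*0 = (7/4)*0 = 0)
S - 1*(-1148) = 0 - 1*(-1148) = 0 + 1148 = 1148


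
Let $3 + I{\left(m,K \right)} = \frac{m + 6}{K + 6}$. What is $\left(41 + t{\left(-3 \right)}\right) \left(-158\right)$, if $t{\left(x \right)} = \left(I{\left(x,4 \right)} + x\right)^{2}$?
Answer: $- \frac{580571}{50} \approx -11611.0$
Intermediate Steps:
$I{\left(m,K \right)} = -3 + \frac{6 + m}{6 + K}$ ($I{\left(m,K \right)} = -3 + \frac{m + 6}{K + 6} = -3 + \frac{6 + m}{6 + K}$)
$t{\left(x \right)} = \left(- \frac{12}{5} + \frac{11 x}{10}\right)^{2}$ ($t{\left(x \right)} = \left(\frac{-12 + x - 12}{6 + 4} + x\right)^{2} = \left(\frac{-12 + x - 12}{10} + x\right)^{2} = \left(\frac{-24 + x}{10} + x\right)^{2} = \left(\left(- \frac{12}{5} + \frac{x}{10}\right) + x\right)^{2} = \left(- \frac{12}{5} + \frac{11 x}{10}\right)^{2}$)
$\left(41 + t{\left(-3 \right)}\right) \left(-158\right) = \left(41 + \frac{\left(-24 + 11 \left(-3\right)\right)^{2}}{100}\right) \left(-158\right) = \left(41 + \frac{\left(-24 - 33\right)^{2}}{100}\right) \left(-158\right) = \left(41 + \frac{\left(-57\right)^{2}}{100}\right) \left(-158\right) = \left(41 + \frac{1}{100} \cdot 3249\right) \left(-158\right) = \left(41 + \frac{3249}{100}\right) \left(-158\right) = \frac{7349}{100} \left(-158\right) = - \frac{580571}{50}$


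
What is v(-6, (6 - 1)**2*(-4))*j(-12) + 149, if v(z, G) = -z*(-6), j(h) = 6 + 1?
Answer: -103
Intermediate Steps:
j(h) = 7
v(z, G) = 6*z
v(-6, (6 - 1)**2*(-4))*j(-12) + 149 = (6*(-6))*7 + 149 = -36*7 + 149 = -252 + 149 = -103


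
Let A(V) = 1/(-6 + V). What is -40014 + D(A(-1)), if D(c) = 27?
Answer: -39987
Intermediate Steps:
-40014 + D(A(-1)) = -40014 + 27 = -39987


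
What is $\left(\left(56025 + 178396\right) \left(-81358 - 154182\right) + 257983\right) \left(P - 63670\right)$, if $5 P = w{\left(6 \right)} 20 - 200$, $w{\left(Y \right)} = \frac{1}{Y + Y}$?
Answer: $3517746087096351$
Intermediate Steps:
$w{\left(Y \right)} = \frac{1}{2 Y}$
$P = - \frac{119}{3}$ ($P = \frac{\frac{1}{2 \cdot 6} \cdot 20 - 200}{5} = \frac{\frac{1}{2} \cdot \frac{1}{6} \cdot 20 - 200}{5} = \frac{\frac{1}{12} \cdot 20 - 200}{5} = \frac{\frac{5}{3} - 200}{5} = \frac{1}{5} \left(- \frac{595}{3}\right) = - \frac{119}{3} \approx -39.667$)
$\left(\left(56025 + 178396\right) \left(-81358 - 154182\right) + 257983\right) \left(P - 63670\right) = \left(\left(56025 + 178396\right) \left(-81358 - 154182\right) + 257983\right) \left(- \frac{119}{3} - 63670\right) = \left(234421 \left(-235540\right) + 257983\right) \left(- \frac{191129}{3}\right) = \left(-55215522340 + 257983\right) \left(- \frac{191129}{3}\right) = \left(-55215264357\right) \left(- \frac{191129}{3}\right) = 3517746087096351$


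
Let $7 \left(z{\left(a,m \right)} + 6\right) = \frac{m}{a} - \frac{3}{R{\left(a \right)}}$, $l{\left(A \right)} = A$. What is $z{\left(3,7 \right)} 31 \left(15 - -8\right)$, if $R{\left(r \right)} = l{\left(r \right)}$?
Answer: $- \frac{86986}{21} \approx -4142.2$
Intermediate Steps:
$R{\left(r \right)} = r$
$z{\left(a,m \right)} = -6 - \frac{3}{7 a} + \frac{m}{7 a}$ ($z{\left(a,m \right)} = -6 + \frac{\frac{m}{a} - \frac{3}{a}}{7} = -6 + \frac{- \frac{3}{a} + \frac{m}{a}}{7} = -6 + \left(- \frac{3}{7 a} + \frac{m}{7 a}\right) = -6 - \frac{3}{7 a} + \frac{m}{7 a}$)
$z{\left(3,7 \right)} 31 \left(15 - -8\right) = \frac{-3 + 7 - 126}{7 \cdot 3} \cdot 31 \left(15 - -8\right) = \frac{1}{7} \cdot \frac{1}{3} \left(-3 + 7 - 126\right) 31 \left(15 + 8\right) = \frac{1}{7} \cdot \frac{1}{3} \left(-122\right) 31 \cdot 23 = \left(- \frac{122}{21}\right) 31 \cdot 23 = \left(- \frac{3782}{21}\right) 23 = - \frac{86986}{21}$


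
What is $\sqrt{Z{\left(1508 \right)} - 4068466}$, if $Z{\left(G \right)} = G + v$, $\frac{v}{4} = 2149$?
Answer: $19 i \sqrt{11242} \approx 2014.5 i$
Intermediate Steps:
$v = 8596$ ($v = 4 \cdot 2149 = 8596$)
$Z{\left(G \right)} = 8596 + G$ ($Z{\left(G \right)} = G + 8596 = 8596 + G$)
$\sqrt{Z{\left(1508 \right)} - 4068466} = \sqrt{\left(8596 + 1508\right) - 4068466} = \sqrt{10104 - 4068466} = \sqrt{-4058362} = 19 i \sqrt{11242}$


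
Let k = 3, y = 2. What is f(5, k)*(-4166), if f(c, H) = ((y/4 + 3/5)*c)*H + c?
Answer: -89569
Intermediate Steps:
f(c, H) = c + 11*H*c/10 (f(c, H) = ((2/4 + 3/5)*c)*H + c = ((2*(1/4) + 3*(1/5))*c)*H + c = ((1/2 + 3/5)*c)*H + c = (11*c/10)*H + c = 11*H*c/10 + c = c + 11*H*c/10)
f(5, k)*(-4166) = ((1/10)*5*(10 + 11*3))*(-4166) = ((1/10)*5*(10 + 33))*(-4166) = ((1/10)*5*43)*(-4166) = (43/2)*(-4166) = -89569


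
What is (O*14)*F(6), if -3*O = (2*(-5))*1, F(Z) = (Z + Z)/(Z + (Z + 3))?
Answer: 112/3 ≈ 37.333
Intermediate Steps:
F(Z) = 2*Z/(3 + 2*Z) (F(Z) = (2*Z)/(Z + (3 + Z)) = (2*Z)/(3 + 2*Z) = 2*Z/(3 + 2*Z))
O = 10/3 (O = -2*(-5)/3 = -(-10)/3 = -⅓*(-10) = 10/3 ≈ 3.3333)
(O*14)*F(6) = ((10/3)*14)*(2*6/(3 + 2*6)) = 140*(2*6/(3 + 12))/3 = 140*(2*6/15)/3 = 140*(2*6*(1/15))/3 = (140/3)*(⅘) = 112/3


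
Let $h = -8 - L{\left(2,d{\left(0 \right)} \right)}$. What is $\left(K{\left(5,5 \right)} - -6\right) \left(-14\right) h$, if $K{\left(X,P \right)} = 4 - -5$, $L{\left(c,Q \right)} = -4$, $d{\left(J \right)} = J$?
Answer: $840$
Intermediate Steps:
$K{\left(X,P \right)} = 9$ ($K{\left(X,P \right)} = 4 + 5 = 9$)
$h = -4$ ($h = -8 - -4 = -8 + 4 = -4$)
$\left(K{\left(5,5 \right)} - -6\right) \left(-14\right) h = \left(9 - -6\right) \left(-14\right) \left(-4\right) = \left(9 + 6\right) \left(-14\right) \left(-4\right) = 15 \left(-14\right) \left(-4\right) = \left(-210\right) \left(-4\right) = 840$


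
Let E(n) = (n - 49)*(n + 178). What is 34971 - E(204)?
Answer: -24239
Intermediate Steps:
E(n) = (-49 + n)*(178 + n)
34971 - E(204) = 34971 - (-8722 + 204² + 129*204) = 34971 - (-8722 + 41616 + 26316) = 34971 - 1*59210 = 34971 - 59210 = -24239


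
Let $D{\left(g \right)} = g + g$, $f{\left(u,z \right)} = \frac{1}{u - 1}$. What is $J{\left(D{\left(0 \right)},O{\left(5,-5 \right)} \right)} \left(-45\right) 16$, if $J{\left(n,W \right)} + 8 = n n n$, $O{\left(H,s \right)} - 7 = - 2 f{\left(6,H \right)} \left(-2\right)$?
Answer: $5760$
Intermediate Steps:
$f{\left(u,z \right)} = \frac{1}{-1 + u}$
$O{\left(H,s \right)} = \frac{39}{5}$ ($O{\left(H,s \right)} = 7 + - \frac{2}{-1 + 6} \left(-2\right) = 7 + - \frac{2}{5} \left(-2\right) = 7 + \left(-2\right) \frac{1}{5} \left(-2\right) = 7 - - \frac{4}{5} = 7 + \frac{4}{5} = \frac{39}{5}$)
$D{\left(g \right)} = 2 g$
$J{\left(n,W \right)} = -8 + n^{3}$ ($J{\left(n,W \right)} = -8 + n n n = -8 + n^{2} n = -8 + n^{3}$)
$J{\left(D{\left(0 \right)},O{\left(5,-5 \right)} \right)} \left(-45\right) 16 = \left(-8 + \left(2 \cdot 0\right)^{3}\right) \left(-45\right) 16 = \left(-8 + 0^{3}\right) \left(-45\right) 16 = \left(-8 + 0\right) \left(-45\right) 16 = \left(-8\right) \left(-45\right) 16 = 360 \cdot 16 = 5760$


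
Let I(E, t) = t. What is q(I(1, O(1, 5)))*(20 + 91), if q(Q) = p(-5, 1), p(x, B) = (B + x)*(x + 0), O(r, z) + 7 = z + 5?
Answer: 2220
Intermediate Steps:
O(r, z) = -2 + z (O(r, z) = -7 + (z + 5) = -7 + (5 + z) = -2 + z)
p(x, B) = x*(B + x) (p(x, B) = (B + x)*x = x*(B + x))
q(Q) = 20 (q(Q) = -5*(1 - 5) = -5*(-4) = 20)
q(I(1, O(1, 5)))*(20 + 91) = 20*(20 + 91) = 20*111 = 2220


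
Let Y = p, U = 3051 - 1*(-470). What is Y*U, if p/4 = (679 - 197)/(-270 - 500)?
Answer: -484892/55 ≈ -8816.2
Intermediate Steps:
U = 3521 (U = 3051 + 470 = 3521)
p = -964/385 (p = 4*((679 - 197)/(-270 - 500)) = 4*(482/(-770)) = 4*(482*(-1/770)) = 4*(-241/385) = -964/385 ≈ -2.5039)
Y = -964/385 ≈ -2.5039
Y*U = -964/385*3521 = -484892/55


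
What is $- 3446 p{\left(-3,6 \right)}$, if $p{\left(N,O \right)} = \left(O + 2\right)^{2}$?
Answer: $-220544$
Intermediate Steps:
$p{\left(N,O \right)} = \left(2 + O\right)^{2}$
$- 3446 p{\left(-3,6 \right)} = - 3446 \left(2 + 6\right)^{2} = - 3446 \cdot 8^{2} = \left(-3446\right) 64 = -220544$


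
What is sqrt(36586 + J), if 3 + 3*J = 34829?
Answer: 2*sqrt(108438)/3 ≈ 219.53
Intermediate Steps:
J = 34826/3 (J = -1 + (1/3)*34829 = -1 + 34829/3 = 34826/3 ≈ 11609.)
sqrt(36586 + J) = sqrt(36586 + 34826/3) = sqrt(144584/3) = 2*sqrt(108438)/3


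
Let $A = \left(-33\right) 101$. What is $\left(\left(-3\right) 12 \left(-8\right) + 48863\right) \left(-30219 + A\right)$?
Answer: $-1649114352$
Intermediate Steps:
$A = -3333$
$\left(\left(-3\right) 12 \left(-8\right) + 48863\right) \left(-30219 + A\right) = \left(\left(-3\right) 12 \left(-8\right) + 48863\right) \left(-30219 - 3333\right) = \left(\left(-36\right) \left(-8\right) + 48863\right) \left(-33552\right) = \left(288 + 48863\right) \left(-33552\right) = 49151 \left(-33552\right) = -1649114352$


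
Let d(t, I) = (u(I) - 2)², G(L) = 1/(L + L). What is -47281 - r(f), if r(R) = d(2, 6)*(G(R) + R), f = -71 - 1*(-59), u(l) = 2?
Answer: -47281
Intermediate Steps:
G(L) = 1/(2*L)
d(t, I) = 0 (d(t, I) = (2 - 2)² = 0² = 0)
f = -12 (f = -71 + 59 = -12)
r(R) = 0 (r(R) = 0*(1/(2*R) + R) = 0*(R + 1/(2*R)) = 0)
-47281 - r(f) = -47281 - 1*0 = -47281 + 0 = -47281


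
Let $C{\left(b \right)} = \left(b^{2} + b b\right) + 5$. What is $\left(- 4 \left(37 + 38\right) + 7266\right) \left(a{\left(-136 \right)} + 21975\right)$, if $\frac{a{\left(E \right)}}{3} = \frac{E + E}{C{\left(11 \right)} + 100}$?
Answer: $\frac{53112329694}{347} \approx 1.5306 \cdot 10^{8}$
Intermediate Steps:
$C{\left(b \right)} = 5 + 2 b^{2}$ ($C{\left(b \right)} = \left(b^{2} + b^{2}\right) + 5 = 2 b^{2} + 5 = 5 + 2 b^{2}$)
$a{\left(E \right)} = \frac{6 E}{347}$ ($a{\left(E \right)} = 3 \frac{E + E}{\left(5 + 2 \cdot 11^{2}\right) + 100} = 3 \frac{2 E}{\left(5 + 2 \cdot 121\right) + 100} = 3 \frac{2 E}{\left(5 + 242\right) + 100} = 3 \frac{2 E}{247 + 100} = 3 \frac{2 E}{347} = \frac{6 E}{347}$)
$\left(- 4 \left(37 + 38\right) + 7266\right) \left(a{\left(-136 \right)} + 21975\right) = \left(- 4 \left(37 + 38\right) + 7266\right) \left(\frac{6}{347} \left(-136\right) + 21975\right) = \left(\left(-4\right) 75 + 7266\right) \left(- \frac{816}{347} + 21975\right) = \left(-300 + 7266\right) \frac{7624509}{347} = 6966 \cdot \frac{7624509}{347} = \frac{53112329694}{347}$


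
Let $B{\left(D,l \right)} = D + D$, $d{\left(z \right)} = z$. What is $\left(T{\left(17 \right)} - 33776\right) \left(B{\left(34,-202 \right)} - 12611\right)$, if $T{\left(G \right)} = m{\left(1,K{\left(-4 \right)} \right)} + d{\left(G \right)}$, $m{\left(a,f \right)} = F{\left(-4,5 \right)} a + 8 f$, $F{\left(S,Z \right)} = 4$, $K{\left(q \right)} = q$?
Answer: $423790341$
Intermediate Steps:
$B{\left(D,l \right)} = 2 D$
$m{\left(a,f \right)} = 4 a + 8 f$
$T{\left(G \right)} = -28 + G$ ($T{\left(G \right)} = \left(4 \cdot 1 + 8 \left(-4\right)\right) + G = \left(4 - 32\right) + G = -28 + G$)
$\left(T{\left(17 \right)} - 33776\right) \left(B{\left(34,-202 \right)} - 12611\right) = \left(\left(-28 + 17\right) - 33776\right) \left(2 \cdot 34 - 12611\right) = \left(-11 - 33776\right) \left(68 - 12611\right) = \left(-33787\right) \left(-12543\right) = 423790341$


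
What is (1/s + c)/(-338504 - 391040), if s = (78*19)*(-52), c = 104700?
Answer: -8068600799/56221578816 ≈ -0.14351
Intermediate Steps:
s = -77064 (s = 1482*(-52) = -77064)
(1/s + c)/(-338504 - 391040) = (1/(-77064) + 104700)/(-338504 - 391040) = (-1/77064 + 104700)/(-729544) = (8068600799/77064)*(-1/729544) = -8068600799/56221578816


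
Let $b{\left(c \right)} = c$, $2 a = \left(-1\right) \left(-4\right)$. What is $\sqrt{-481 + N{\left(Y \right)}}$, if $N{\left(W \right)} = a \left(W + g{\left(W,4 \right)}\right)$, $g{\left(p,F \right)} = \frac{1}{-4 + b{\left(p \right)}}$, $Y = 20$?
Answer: $\frac{i \sqrt{7054}}{4} \approx 20.997 i$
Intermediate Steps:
$a = 2$ ($a = \frac{\left(-1\right) \left(-4\right)}{2} = \frac{1}{2} \cdot 4 = 2$)
$g{\left(p,F \right)} = \frac{1}{-4 + p}$
$N{\left(W \right)} = 2 W + \frac{2}{-4 + W}$ ($N{\left(W \right)} = 2 \left(W + \frac{1}{-4 + W}\right) = 2 W + \frac{2}{-4 + W}$)
$\sqrt{-481 + N{\left(Y \right)}} = \sqrt{-481 + \frac{2 \left(1 + 20 \left(-4 + 20\right)\right)}{-4 + 20}} = \sqrt{-481 + \frac{2 \left(1 + 20 \cdot 16\right)}{16}} = \sqrt{-481 + 2 \cdot \frac{1}{16} \left(1 + 320\right)} = \sqrt{-481 + 2 \cdot \frac{1}{16} \cdot 321} = \sqrt{-481 + \frac{321}{8}} = \sqrt{- \frac{3527}{8}} = \frac{i \sqrt{7054}}{4}$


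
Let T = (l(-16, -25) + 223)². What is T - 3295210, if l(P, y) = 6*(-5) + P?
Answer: -3263881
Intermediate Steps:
l(P, y) = -30 + P
T = 31329 (T = ((-30 - 16) + 223)² = (-46 + 223)² = 177² = 31329)
T - 3295210 = 31329 - 3295210 = -3263881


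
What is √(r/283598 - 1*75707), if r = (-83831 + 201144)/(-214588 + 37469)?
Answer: I*√3898311935652963155881086/7175799166 ≈ 275.15*I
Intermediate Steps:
r = -117313/177119 (r = 117313/(-177119) = 117313*(-1/177119) = -117313/177119 ≈ -0.66234)
√(r/283598 - 1*75707) = √(-117313/177119/283598 - 1*75707) = √(-117313/177119*1/283598 - 75707) = √(-16759/7175799166 - 75707) = √(-543258227477121/7175799166) = I*√3898311935652963155881086/7175799166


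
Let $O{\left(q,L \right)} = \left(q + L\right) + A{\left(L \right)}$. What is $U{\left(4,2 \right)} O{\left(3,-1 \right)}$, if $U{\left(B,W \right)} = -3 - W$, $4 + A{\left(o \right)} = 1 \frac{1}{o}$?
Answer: $15$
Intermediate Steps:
$A{\left(o \right)} = -4 + \frac{1}{o}$ ($A{\left(o \right)} = -4 + 1 \frac{1}{o} = -4 + \frac{1}{o}$)
$O{\left(q,L \right)} = -4 + L + q + \frac{1}{L}$ ($O{\left(q,L \right)} = \left(q + L\right) - \left(4 - \frac{1}{L}\right) = \left(L + q\right) - \left(4 - \frac{1}{L}\right) = -4 + L + q + \frac{1}{L}$)
$U{\left(4,2 \right)} O{\left(3,-1 \right)} = \left(-3 - 2\right) \left(-4 - 1 + 3 + \frac{1}{-1}\right) = \left(-3 - 2\right) \left(-4 - 1 + 3 - 1\right) = \left(-5\right) \left(-3\right) = 15$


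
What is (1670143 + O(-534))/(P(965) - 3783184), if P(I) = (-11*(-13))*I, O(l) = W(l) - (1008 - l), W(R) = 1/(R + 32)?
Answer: -279212567/609961626 ≈ -0.45775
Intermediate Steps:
W(R) = 1/(32 + R)
O(l) = -1008 + l + 1/(32 + l) (O(l) = 1/(32 + l) - (1008 - l) = 1/(32 + l) + (-1008 + l) = -1008 + l + 1/(32 + l))
P(I) = 143*I
(1670143 + O(-534))/(P(965) - 3783184) = (1670143 + (1 + (-1008 - 534)*(32 - 534))/(32 - 534))/(143*965 - 3783184) = (1670143 + (1 - 1542*(-502))/(-502))/(137995 - 3783184) = (1670143 - (1 + 774084)/502)/(-3645189) = (1670143 - 1/502*774085)*(-1/3645189) = (1670143 - 774085/502)*(-1/3645189) = (837637701/502)*(-1/3645189) = -279212567/609961626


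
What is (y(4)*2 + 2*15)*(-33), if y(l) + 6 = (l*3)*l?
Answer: -3762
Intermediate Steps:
y(l) = -6 + 3*l² (y(l) = -6 + (l*3)*l = -6 + (3*l)*l = -6 + 3*l²)
(y(4)*2 + 2*15)*(-33) = ((-6 + 3*4²)*2 + 2*15)*(-33) = ((-6 + 3*16)*2 + 30)*(-33) = ((-6 + 48)*2 + 30)*(-33) = (42*2 + 30)*(-33) = (84 + 30)*(-33) = 114*(-33) = -3762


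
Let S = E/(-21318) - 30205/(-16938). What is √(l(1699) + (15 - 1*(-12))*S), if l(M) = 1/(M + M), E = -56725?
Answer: √15487147793624421259862/11360781454 ≈ 10.954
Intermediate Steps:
l(M) = 1/(2*M)
S = 133726520/30090357 (S = -56725/(-21318) - 30205/(-16938) = -56725*(-1/21318) - 30205*(-1/16938) = 56725/21318 + 30205/16938 = 133726520/30090357 ≈ 4.4442)
√(l(1699) + (15 - 1*(-12))*S) = √((½)/1699 + (15 - 1*(-12))*(133726520/30090357)) = √((½)*(1/1699) + (15 + 12)*(133726520/30090357)) = √(1/3398 + 27*(133726520/30090357)) = √(1/3398 + 401179560/3343373) = √(1363211488253/11360781454) = √15487147793624421259862/11360781454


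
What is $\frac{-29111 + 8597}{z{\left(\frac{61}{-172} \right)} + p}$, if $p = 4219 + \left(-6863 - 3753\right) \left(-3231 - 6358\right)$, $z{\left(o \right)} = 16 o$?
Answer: $- \frac{882102}{4377444605} \approx -0.00020151$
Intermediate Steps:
$p = 101801043$ ($p = 4219 - -101796824 = 4219 + 101796824 = 101801043$)
$\frac{-29111 + 8597}{z{\left(\frac{61}{-172} \right)} + p} = \frac{-29111 + 8597}{16 \frac{61}{-172} + 101801043} = - \frac{20514}{16 \cdot 61 \left(- \frac{1}{172}\right) + 101801043} = - \frac{20514}{16 \left(- \frac{61}{172}\right) + 101801043} = - \frac{20514}{- \frac{244}{43} + 101801043} = - \frac{20514}{\frac{4377444605}{43}} = \left(-20514\right) \frac{43}{4377444605} = - \frac{882102}{4377444605}$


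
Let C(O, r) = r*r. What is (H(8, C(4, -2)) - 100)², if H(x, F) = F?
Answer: 9216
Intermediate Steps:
C(O, r) = r²
(H(8, C(4, -2)) - 100)² = ((-2)² - 100)² = (4 - 100)² = (-96)² = 9216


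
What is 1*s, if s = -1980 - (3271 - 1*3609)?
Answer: -1642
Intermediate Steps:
s = -1642 (s = -1980 - (3271 - 3609) = -1980 - 1*(-338) = -1980 + 338 = -1642)
1*s = 1*(-1642) = -1642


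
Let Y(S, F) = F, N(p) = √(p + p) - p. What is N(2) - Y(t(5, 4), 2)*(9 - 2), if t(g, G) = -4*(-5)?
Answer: -14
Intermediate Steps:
N(p) = -p + √2*√p (N(p) = √(2*p) - p = √2*√p - p = -p + √2*√p)
t(g, G) = 20
N(2) - Y(t(5, 4), 2)*(9 - 2) = (-1*2 + √2*√2) - 2*(9 - 2) = (-2 + 2) - 2*7 = 0 - 1*14 = 0 - 14 = -14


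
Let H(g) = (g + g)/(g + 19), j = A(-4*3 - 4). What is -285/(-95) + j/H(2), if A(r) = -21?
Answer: -429/4 ≈ -107.25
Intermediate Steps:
j = -21
H(g) = 2*g/(19 + g) (H(g) = (2*g)/(19 + g) = 2*g/(19 + g))
-285/(-95) + j/H(2) = -285/(-95) - 21/(2*2/(19 + 2)) = -285*(-1/95) - 21/(2*2/21) = 3 - 21/(2*2*(1/21)) = 3 - 21/4/21 = 3 - 21*21/4 = 3 - 441/4 = -429/4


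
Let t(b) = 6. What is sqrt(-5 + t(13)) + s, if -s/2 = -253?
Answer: 507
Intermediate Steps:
s = 506 (s = -2*(-253) = 506)
sqrt(-5 + t(13)) + s = sqrt(-5 + 6) + 506 = sqrt(1) + 506 = 1 + 506 = 507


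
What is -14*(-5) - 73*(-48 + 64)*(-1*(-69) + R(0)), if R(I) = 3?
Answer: -84026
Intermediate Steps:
-14*(-5) - 73*(-48 + 64)*(-1*(-69) + R(0)) = -14*(-5) - 73*(-48 + 64)*(-1*(-69) + 3) = 70 - 1168*(69 + 3) = 70 - 1168*72 = 70 - 73*1152 = 70 - 84096 = -84026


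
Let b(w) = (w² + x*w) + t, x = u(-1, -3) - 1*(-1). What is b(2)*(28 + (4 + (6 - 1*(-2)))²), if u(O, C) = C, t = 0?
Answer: 0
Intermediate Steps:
x = -2 (x = -3 - 1*(-1) = -3 + 1 = -2)
b(w) = w² - 2*w (b(w) = (w² - 2*w) + 0 = w² - 2*w)
b(2)*(28 + (4 + (6 - 1*(-2)))²) = (2*(-2 + 2))*(28 + (4 + (6 - 1*(-2)))²) = (2*0)*(28 + (4 + (6 + 2))²) = 0*(28 + (4 + 8)²) = 0*(28 + 12²) = 0*(28 + 144) = 0*172 = 0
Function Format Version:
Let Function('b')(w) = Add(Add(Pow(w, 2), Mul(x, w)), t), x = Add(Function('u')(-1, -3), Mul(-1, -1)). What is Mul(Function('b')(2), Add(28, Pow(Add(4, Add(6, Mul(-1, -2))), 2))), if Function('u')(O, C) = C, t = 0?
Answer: 0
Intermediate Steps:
x = -2 (x = Add(-3, Mul(-1, -1)) = Add(-3, 1) = -2)
Function('b')(w) = Add(Pow(w, 2), Mul(-2, w)) (Function('b')(w) = Add(Add(Pow(w, 2), Mul(-2, w)), 0) = Add(Pow(w, 2), Mul(-2, w)))
Mul(Function('b')(2), Add(28, Pow(Add(4, Add(6, Mul(-1, -2))), 2))) = Mul(Mul(2, Add(-2, 2)), Add(28, Pow(Add(4, Add(6, Mul(-1, -2))), 2))) = Mul(Mul(2, 0), Add(28, Pow(Add(4, Add(6, 2)), 2))) = Mul(0, Add(28, Pow(Add(4, 8), 2))) = Mul(0, Add(28, Pow(12, 2))) = Mul(0, Add(28, 144)) = Mul(0, 172) = 0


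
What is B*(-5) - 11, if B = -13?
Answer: 54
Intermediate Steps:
B*(-5) - 11 = -13*(-5) - 11 = 65 - 11 = 54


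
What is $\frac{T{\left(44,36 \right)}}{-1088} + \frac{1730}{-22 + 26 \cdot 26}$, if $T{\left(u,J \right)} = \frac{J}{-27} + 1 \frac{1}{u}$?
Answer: $\frac{13809379}{5218048} \approx 2.6465$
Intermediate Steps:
$T{\left(u,J \right)} = \frac{1}{u} - \frac{J}{27}$ ($T{\left(u,J \right)} = J \left(- \frac{1}{27}\right) + \frac{1}{u} = - \frac{J}{27} + \frac{1}{u} = \frac{1}{u} - \frac{J}{27}$)
$\frac{T{\left(44,36 \right)}}{-1088} + \frac{1730}{-22 + 26 \cdot 26} = \frac{\frac{1}{44} - \frac{4}{3}}{-1088} + \frac{1730}{-22 + 26 \cdot 26} = \left(\frac{1}{44} - \frac{4}{3}\right) \left(- \frac{1}{1088}\right) + \frac{1730}{-22 + 676} = \left(- \frac{173}{132}\right) \left(- \frac{1}{1088}\right) + \frac{1730}{654} = \frac{173}{143616} + 1730 \cdot \frac{1}{654} = \frac{173}{143616} + \frac{865}{327} = \frac{13809379}{5218048}$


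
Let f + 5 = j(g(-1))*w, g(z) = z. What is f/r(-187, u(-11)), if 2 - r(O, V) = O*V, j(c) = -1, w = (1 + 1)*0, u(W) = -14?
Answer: 5/2616 ≈ 0.0019113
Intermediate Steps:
w = 0 (w = 2*0 = 0)
r(O, V) = 2 - O*V
f = -5 (f = -5 - 1*0 = -5 + 0 = -5)
f/r(-187, u(-11)) = -5/(2 - 1*(-187)*(-14)) = -5/(2 - 2618) = -5/(-2616) = -5*(-1/2616) = 5/2616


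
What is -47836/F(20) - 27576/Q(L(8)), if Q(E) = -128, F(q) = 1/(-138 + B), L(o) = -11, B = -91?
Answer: 175274551/16 ≈ 1.0955e+7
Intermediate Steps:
F(q) = -1/229 (F(q) = 1/(-138 - 91) = 1/(-229) = -1/229)
-47836/F(20) - 27576/Q(L(8)) = -47836/(-1/229) - 27576/(-128) = -47836*(-229) - 27576*(-1/128) = 10954444 + 3447/16 = 175274551/16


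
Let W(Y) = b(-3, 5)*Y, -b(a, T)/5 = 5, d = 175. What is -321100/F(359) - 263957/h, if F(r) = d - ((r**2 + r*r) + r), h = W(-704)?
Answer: -2401357397/174609600 ≈ -13.753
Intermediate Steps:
b(a, T) = -25 (b(a, T) = -5*5 = -25)
W(Y) = -25*Y
h = 17600 (h = -25*(-704) = 17600)
F(r) = 175 - r - 2*r**2 (F(r) = 175 - ((r**2 + r*r) + r) = 175 - ((r**2 + r**2) + r) = 175 - (2*r**2 + r) = 175 - (r + 2*r**2) = 175 + (-r - 2*r**2) = 175 - r - 2*r**2)
-321100/F(359) - 263957/h = -321100/(175 - 1*359 - 2*359**2) - 263957/17600 = -321100/(175 - 359 - 2*128881) - 263957*1/17600 = -321100/(175 - 359 - 257762) - 263957/17600 = -321100/(-257946) - 263957/17600 = -321100*(-1/257946) - 263957/17600 = 12350/9921 - 263957/17600 = -2401357397/174609600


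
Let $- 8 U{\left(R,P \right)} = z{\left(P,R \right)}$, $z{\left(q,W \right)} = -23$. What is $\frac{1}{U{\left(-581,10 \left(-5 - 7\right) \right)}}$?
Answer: $\frac{8}{23} \approx 0.34783$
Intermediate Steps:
$U{\left(R,P \right)} = \frac{23}{8}$ ($U{\left(R,P \right)} = \left(- \frac{1}{8}\right) \left(-23\right) = \frac{23}{8}$)
$\frac{1}{U{\left(-581,10 \left(-5 - 7\right) \right)}} = \frac{1}{\frac{23}{8}} = \frac{8}{23}$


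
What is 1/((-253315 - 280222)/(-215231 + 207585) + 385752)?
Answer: 7646/2949993329 ≈ 2.5919e-6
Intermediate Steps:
1/((-253315 - 280222)/(-215231 + 207585) + 385752) = 1/(-533537/(-7646) + 385752) = 1/(-533537*(-1/7646) + 385752) = 1/(533537/7646 + 385752) = 1/(2949993329/7646) = 7646/2949993329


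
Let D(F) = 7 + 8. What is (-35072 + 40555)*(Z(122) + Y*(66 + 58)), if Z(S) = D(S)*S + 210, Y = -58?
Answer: -28248416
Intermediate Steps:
D(F) = 15
Z(S) = 210 + 15*S (Z(S) = 15*S + 210 = 210 + 15*S)
(-35072 + 40555)*(Z(122) + Y*(66 + 58)) = (-35072 + 40555)*((210 + 15*122) - 58*(66 + 58)) = 5483*((210 + 1830) - 58*124) = 5483*(2040 - 7192) = 5483*(-5152) = -28248416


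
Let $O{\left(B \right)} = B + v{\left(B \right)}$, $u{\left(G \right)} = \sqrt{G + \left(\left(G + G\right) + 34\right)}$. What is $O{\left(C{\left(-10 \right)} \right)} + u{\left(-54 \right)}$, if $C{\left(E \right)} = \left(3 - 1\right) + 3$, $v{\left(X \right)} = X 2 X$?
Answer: $55 + 8 i \sqrt{2} \approx 55.0 + 11.314 i$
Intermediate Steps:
$v{\left(X \right)} = 2 X^{2}$ ($v{\left(X \right)} = 2 X X = 2 X^{2}$)
$u{\left(G \right)} = \sqrt{34 + 3 G}$ ($u{\left(G \right)} = \sqrt{G + \left(2 G + 34\right)} = \sqrt{G + \left(34 + 2 G\right)} = \sqrt{34 + 3 G}$)
$C{\left(E \right)} = 5$ ($C{\left(E \right)} = 2 + 3 = 5$)
$O{\left(B \right)} = B + 2 B^{2}$
$O{\left(C{\left(-10 \right)} \right)} + u{\left(-54 \right)} = 5 \left(1 + 2 \cdot 5\right) + \sqrt{34 + 3 \left(-54\right)} = 5 \left(1 + 10\right) + \sqrt{34 - 162} = 5 \cdot 11 + \sqrt{-128} = 55 + 8 i \sqrt{2}$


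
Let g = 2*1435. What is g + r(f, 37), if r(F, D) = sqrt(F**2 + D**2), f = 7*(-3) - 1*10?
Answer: 2870 + sqrt(2330) ≈ 2918.3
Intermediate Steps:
f = -31 (f = -21 - 10 = -31)
g = 2870
r(F, D) = sqrt(D**2 + F**2)
g + r(f, 37) = 2870 + sqrt(37**2 + (-31)**2) = 2870 + sqrt(1369 + 961) = 2870 + sqrt(2330)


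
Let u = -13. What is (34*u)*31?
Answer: -13702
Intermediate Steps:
(34*u)*31 = (34*(-13))*31 = -442*31 = -13702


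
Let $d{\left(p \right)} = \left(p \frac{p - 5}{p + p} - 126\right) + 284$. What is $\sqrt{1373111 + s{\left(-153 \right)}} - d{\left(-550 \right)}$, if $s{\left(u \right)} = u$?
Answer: $\frac{239}{2} + \sqrt{1372958} \approx 1291.2$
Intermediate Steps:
$d{\left(p \right)} = \frac{311}{2} + \frac{p}{2}$ ($d{\left(p \right)} = \left(p \frac{-5 + p}{2 p} - 126\right) + 284 = \left(\left(- \frac{5}{2} + \frac{p}{2}\right) - 126\right) + 284 = \left(- \frac{257}{2} + \frac{p}{2}\right) + 284 = \frac{311}{2} + \frac{p}{2}$)
$\sqrt{1373111 + s{\left(-153 \right)}} - d{\left(-550 \right)} = \sqrt{1373111 - 153} - \left(\frac{311}{2} + \frac{1}{2} \left(-550\right)\right) = \sqrt{1372958} - \left(\frac{311}{2} - 275\right) = \sqrt{1372958} - - \frac{239}{2} = \sqrt{1372958} + \frac{239}{2} = \frac{239}{2} + \sqrt{1372958}$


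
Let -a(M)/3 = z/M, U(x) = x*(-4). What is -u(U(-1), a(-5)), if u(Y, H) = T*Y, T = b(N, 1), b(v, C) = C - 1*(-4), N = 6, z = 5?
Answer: -20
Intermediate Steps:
U(x) = -4*x
b(v, C) = 4 + C (b(v, C) = C + 4 = 4 + C)
T = 5 (T = 4 + 1 = 5)
a(M) = -15/M
u(Y, H) = 5*Y
-u(U(-1), a(-5)) = -5*(-4*(-1)) = -5*4 = -1*20 = -20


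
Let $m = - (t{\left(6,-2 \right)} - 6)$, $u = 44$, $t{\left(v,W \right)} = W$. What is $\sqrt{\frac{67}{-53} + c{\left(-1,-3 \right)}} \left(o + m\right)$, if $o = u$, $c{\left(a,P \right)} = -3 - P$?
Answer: $\frac{52 i \sqrt{3551}}{53} \approx 58.466 i$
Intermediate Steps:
$o = 44$
$m = 8$ ($m = - (-2 - 6) = \left(-1\right) \left(-8\right) = 8$)
$\sqrt{\frac{67}{-53} + c{\left(-1,-3 \right)}} \left(o + m\right) = \sqrt{\frac{67}{-53} - 0} \left(44 + 8\right) = \sqrt{67 \left(- \frac{1}{53}\right) + \left(-3 + 3\right)} 52 = \sqrt{- \frac{67}{53} + 0} \cdot 52 = \sqrt{- \frac{67}{53}} \cdot 52 = \frac{i \sqrt{3551}}{53} \cdot 52 = \frac{52 i \sqrt{3551}}{53}$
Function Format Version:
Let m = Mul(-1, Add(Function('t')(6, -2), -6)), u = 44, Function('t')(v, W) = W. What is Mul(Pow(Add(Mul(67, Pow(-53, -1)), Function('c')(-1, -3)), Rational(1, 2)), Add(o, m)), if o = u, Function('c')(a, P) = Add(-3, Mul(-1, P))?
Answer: Mul(Rational(52, 53), I, Pow(3551, Rational(1, 2))) ≈ Mul(58.466, I)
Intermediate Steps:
o = 44
m = 8 (m = Mul(-1, Add(-2, -6)) = Mul(-1, -8) = 8)
Mul(Pow(Add(Mul(67, Pow(-53, -1)), Function('c')(-1, -3)), Rational(1, 2)), Add(o, m)) = Mul(Pow(Add(Mul(67, Pow(-53, -1)), Add(-3, Mul(-1, -3))), Rational(1, 2)), Add(44, 8)) = Mul(Pow(Add(Mul(67, Rational(-1, 53)), Add(-3, 3)), Rational(1, 2)), 52) = Mul(Pow(Add(Rational(-67, 53), 0), Rational(1, 2)), 52) = Mul(Pow(Rational(-67, 53), Rational(1, 2)), 52) = Mul(Mul(Rational(1, 53), I, Pow(3551, Rational(1, 2))), 52) = Mul(Rational(52, 53), I, Pow(3551, Rational(1, 2)))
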